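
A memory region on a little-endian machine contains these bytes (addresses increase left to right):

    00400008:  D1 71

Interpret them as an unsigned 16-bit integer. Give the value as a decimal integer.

29137

Little-endian: lowest address holds the least-significant byte.
Reassemble most-significant byte first: 71 D1 → 0x71D1.
0x71D1 = 29137.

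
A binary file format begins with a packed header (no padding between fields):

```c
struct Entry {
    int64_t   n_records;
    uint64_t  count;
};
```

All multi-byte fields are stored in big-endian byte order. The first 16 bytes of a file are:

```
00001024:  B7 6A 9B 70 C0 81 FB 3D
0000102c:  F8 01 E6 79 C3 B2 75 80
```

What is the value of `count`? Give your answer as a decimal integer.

17870818207031522688

`count` follows `n_records` (8 bytes), so it starts at byte offset 8 and occupies 8 bytes.
Bytes at offsets 8..15: F8 01 E6 79 C3 B2 75 80.
Big-endian: lowest address holds the most-significant byte.
The bytes are already most-significant first: 0xF801E679C3B27580.
0xF801E679C3B27580 = 17870818207031522688.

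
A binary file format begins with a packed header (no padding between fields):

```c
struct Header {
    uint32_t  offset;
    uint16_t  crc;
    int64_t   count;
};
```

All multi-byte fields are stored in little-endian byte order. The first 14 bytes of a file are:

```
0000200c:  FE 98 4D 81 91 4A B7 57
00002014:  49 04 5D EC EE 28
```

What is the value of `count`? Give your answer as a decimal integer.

`count` follows `offset` (4 B), `crc` (2 B), so it starts at offset 4 + 2 = 6 and occupies 8 bytes.
Bytes at offsets 6..13: B7 57 49 04 5D EC EE 28.
Little-endian: lowest address holds the least-significant byte.
Reassemble most-significant byte first: 28 EE EC 5D 04 49 57 B7 → 0x28EEEC5D044957B7.
0x28EEEC5D044957B7 = 2949554690222282679.

2949554690222282679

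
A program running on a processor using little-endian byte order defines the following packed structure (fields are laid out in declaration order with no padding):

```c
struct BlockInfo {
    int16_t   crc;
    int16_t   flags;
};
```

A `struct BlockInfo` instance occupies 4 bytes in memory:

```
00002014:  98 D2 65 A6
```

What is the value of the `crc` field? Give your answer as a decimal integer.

-11624

`crc` is the first field, at byte offset 0, occupying 2 bytes.
Bytes at offsets 0..1: 98 D2.
In little-endian order the low byte comes first in memory.
Reassemble most-significant byte first: D2 98 → 0xD298.
Top bit is set, so as a signed 16-bit value this is 0xD298 − 2^16 = -11624.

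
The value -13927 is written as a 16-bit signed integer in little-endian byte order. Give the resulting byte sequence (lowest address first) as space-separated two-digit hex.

99 C9

Two's complement of -13927 in 16 bits: 13927 = 0x3667; invert → 0xC998; add 1 → 0xC999.
Split into bytes (most-significant first): C9 99.
In little-endian order the low byte comes first in memory.
So at ascending addresses the bytes are 99 C9.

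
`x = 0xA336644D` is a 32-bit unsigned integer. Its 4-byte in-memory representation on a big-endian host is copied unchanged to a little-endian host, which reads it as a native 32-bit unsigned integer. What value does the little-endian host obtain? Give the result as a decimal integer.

1298413219

Stored big-endian, the bytes at ascending addresses are A3 36 64 4D.
Read back as little-endian, the first byte is least significant, giving 0x4D6436A3.
0x4D6436A3 = 1298413219.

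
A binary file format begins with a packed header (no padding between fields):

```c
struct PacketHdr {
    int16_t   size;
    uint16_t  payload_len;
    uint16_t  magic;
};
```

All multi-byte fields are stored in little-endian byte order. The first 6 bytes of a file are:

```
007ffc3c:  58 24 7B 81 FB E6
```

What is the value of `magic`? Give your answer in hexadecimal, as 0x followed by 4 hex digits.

`magic` follows `size` (2 B), `payload_len` (2 B), so it starts at offset 2 + 2 = 4 and occupies 2 bytes.
Bytes at offsets 4..5: FB E6.
In little-endian order the low byte comes first in memory.
Reassemble most-significant byte first: E6 FB → 0xE6FB.

0xE6FB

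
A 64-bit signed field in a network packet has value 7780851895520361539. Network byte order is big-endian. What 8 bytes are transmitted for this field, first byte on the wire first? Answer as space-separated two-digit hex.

6B FB 23 93 02 6A 7C 43

7780851895520361539 in hexadecimal, padded to 64 bits, is 0x6BFB2393026A7C43.
Split into bytes (most-significant first): 6B FB 23 93 02 6A 7C 43.
In big-endian order the high byte comes first in memory.
So the memory order matches the most-significant-first order: 6B FB 23 93 02 6A 7C 43.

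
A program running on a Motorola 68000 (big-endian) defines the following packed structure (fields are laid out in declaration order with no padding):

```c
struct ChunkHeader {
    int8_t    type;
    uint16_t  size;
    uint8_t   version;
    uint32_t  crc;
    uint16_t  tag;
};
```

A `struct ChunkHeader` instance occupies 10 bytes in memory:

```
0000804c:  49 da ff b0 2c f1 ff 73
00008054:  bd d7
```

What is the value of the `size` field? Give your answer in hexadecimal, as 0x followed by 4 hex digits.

0xDAFF

`size` follows `type` (1 byte), so it starts at byte offset 1 and occupies 2 bytes.
Bytes at offsets 1..2: DA FF.
In big-endian order the high byte comes first in memory.
The bytes are already most-significant first: 0xDAFF.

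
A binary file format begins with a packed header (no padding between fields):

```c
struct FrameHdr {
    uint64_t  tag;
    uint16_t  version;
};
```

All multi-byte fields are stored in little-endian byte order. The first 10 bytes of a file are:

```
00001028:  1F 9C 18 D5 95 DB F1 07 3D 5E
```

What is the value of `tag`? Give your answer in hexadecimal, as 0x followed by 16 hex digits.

`tag` is the first field, at byte offset 0, occupying 8 bytes.
Bytes at offsets 0..7: 1F 9C 18 D5 95 DB F1 07.
In little-endian order the low byte comes first in memory.
Reassemble most-significant byte first: 07 F1 DB 95 D5 18 9C 1F → 0x07F1DB95D5189C1F.

0x07F1DB95D5189C1F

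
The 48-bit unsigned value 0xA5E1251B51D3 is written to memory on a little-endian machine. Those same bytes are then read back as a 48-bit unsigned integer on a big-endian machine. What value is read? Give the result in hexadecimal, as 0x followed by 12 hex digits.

Stored little-endian, the bytes at ascending addresses are D3 51 1B 25 E1 A5.
Read back as big-endian, the last byte is least significant, giving 0xD3511B25E1A5.

0xD3511B25E1A5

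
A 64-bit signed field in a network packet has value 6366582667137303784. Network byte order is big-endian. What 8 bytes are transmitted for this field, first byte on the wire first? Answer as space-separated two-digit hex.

58 5A A5 34 43 E0 C4 E8

6366582667137303784 in hexadecimal, padded to 64 bits, is 0x585AA53443E0C4E8.
Split into bytes (most-significant first): 58 5A A5 34 43 E0 C4 E8.
Big-endian: lowest address holds the most-significant byte.
So the memory order matches the most-significant-first order: 58 5A A5 34 43 E0 C4 E8.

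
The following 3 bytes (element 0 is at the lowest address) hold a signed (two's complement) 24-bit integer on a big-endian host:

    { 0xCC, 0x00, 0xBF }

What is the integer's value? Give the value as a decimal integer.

-3407681

Big-endian stores the most-significant byte at the lowest address.
The bytes are already most-significant first: 0xCC00BF.
Top bit is set, so as a signed 24-bit value this is 0xCC00BF − 2^24 = -3407681.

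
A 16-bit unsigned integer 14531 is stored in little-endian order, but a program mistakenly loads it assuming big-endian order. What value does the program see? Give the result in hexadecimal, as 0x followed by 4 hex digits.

0xC338

14531 in 16-bit hexadecimal is 0x38C3.
Stored little-endian, the bytes at ascending addresses are C3 38.
Read back as big-endian, the last byte is least significant, giving 0xC338.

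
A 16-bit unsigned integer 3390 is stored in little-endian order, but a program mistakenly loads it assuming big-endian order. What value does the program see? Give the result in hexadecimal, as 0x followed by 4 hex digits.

3390 in 16-bit hexadecimal is 0x0D3E.
Stored little-endian, the bytes at ascending addresses are 3E 0D.
Read back as big-endian, the last byte is least significant, giving 0x3E0D.

0x3E0D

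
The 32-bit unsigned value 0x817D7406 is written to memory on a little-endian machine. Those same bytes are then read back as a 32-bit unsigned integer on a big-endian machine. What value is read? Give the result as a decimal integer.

Stored little-endian, the bytes at ascending addresses are 06 74 7D 81.
Read back as big-endian, the last byte is least significant, giving 0x06747D81.
0x06747D81 = 108297601.

108297601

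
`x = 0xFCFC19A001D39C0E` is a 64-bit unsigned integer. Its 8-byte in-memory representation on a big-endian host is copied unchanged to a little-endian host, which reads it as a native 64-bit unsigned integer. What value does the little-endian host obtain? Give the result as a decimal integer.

Stored big-endian, the bytes at ascending addresses are FC FC 19 A0 01 D3 9C 0E.
Read back as little-endian, the first byte is least significant, giving 0x0E9CD301A019FCFC.
0x0E9CD301A019FCFC = 1052948416832339196.

1052948416832339196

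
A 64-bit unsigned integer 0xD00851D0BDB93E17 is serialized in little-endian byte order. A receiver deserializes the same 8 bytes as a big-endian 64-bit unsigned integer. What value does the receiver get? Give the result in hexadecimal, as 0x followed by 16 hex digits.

0x173EB9BDD05108D0

Stored little-endian, the bytes at ascending addresses are 17 3E B9 BD D0 51 08 D0.
Read back as big-endian, the last byte is least significant, giving 0x173EB9BDD05108D0.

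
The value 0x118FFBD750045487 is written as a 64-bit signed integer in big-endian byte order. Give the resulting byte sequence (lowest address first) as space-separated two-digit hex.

Split into bytes (most-significant first): 11 8F FB D7 50 04 54 87.
Big-endian stores the most-significant byte at the lowest address.
So the memory order matches the most-significant-first order: 11 8F FB D7 50 04 54 87.

11 8F FB D7 50 04 54 87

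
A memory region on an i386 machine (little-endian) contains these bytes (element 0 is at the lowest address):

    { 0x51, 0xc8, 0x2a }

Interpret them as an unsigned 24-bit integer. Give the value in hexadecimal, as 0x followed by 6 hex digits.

Little-endian: lowest address holds the least-significant byte.
Reassemble most-significant byte first: 2A C8 51 → 0x2AC851.

0x2AC851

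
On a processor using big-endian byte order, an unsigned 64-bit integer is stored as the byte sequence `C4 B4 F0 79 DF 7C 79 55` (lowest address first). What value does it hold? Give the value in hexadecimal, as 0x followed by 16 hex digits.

Big-endian stores the most-significant byte at the lowest address.
The bytes are already most-significant first: 0xC4B4F079DF7C7955.

0xC4B4F079DF7C7955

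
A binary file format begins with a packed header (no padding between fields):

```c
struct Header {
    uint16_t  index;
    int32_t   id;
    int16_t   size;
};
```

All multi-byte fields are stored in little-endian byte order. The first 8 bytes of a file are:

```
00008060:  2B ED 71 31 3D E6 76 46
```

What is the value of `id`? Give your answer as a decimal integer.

-432197263

`id` follows `index` (2 bytes), so it starts at byte offset 2 and occupies 4 bytes.
Bytes at offsets 2..5: 71 31 3D E6.
Little-endian: lowest address holds the least-significant byte.
Reassemble most-significant byte first: E6 3D 31 71 → 0xE63D3171.
Top bit is set, so as a signed 32-bit value this is 0xE63D3171 − 2^32 = -432197263.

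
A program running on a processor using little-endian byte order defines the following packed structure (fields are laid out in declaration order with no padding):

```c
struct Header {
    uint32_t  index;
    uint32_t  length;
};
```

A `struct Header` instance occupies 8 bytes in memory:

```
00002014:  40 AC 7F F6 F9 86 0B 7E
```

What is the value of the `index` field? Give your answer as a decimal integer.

`index` is the first field, at byte offset 0, occupying 4 bytes.
Bytes at offsets 0..3: 40 AC 7F F6.
Little-endian stores the least-significant byte at the lowest address.
Reassemble most-significant byte first: F6 7F AC 40 → 0xF67FAC40.
0xF67FAC40 = 4135562304.

4135562304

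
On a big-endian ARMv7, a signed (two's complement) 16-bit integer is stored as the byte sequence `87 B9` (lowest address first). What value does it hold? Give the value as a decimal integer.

Big-endian: lowest address holds the most-significant byte.
The bytes are already most-significant first: 0x87B9.
Top bit is set, so as a signed 16-bit value this is 0x87B9 − 2^16 = -30791.

-30791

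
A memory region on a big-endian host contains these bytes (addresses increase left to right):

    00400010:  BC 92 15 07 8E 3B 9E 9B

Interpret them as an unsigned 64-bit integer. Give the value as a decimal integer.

Big-endian: lowest address holds the most-significant byte.
The bytes are already most-significant first: 0xBC9215078E3B9E9B.
0xBC9215078E3B9E9B = 13587946147925434011.

13587946147925434011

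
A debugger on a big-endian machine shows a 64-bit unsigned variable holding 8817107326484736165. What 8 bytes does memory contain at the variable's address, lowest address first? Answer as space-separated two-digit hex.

8817107326484736165 in hexadecimal, padded to 64 bits, is 0x7A5CA865FD9DE8A5.
Split into bytes (most-significant first): 7A 5C A8 65 FD 9D E8 A5.
Big-endian: lowest address holds the most-significant byte.
So the memory order matches the most-significant-first order: 7A 5C A8 65 FD 9D E8 A5.

7A 5C A8 65 FD 9D E8 A5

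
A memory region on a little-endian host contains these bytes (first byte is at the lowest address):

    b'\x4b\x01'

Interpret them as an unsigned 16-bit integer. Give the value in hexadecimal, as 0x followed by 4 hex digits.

0x014B

In little-endian order the low byte comes first in memory.
Reassemble most-significant byte first: 01 4B → 0x014B.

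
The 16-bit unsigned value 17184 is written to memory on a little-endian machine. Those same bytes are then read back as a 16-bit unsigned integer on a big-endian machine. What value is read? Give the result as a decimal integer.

8259

17184 in 16-bit hexadecimal is 0x4320.
Stored little-endian, the bytes at ascending addresses are 20 43.
Read back as big-endian, the last byte is least significant, giving 0x2043.
0x2043 = 8259.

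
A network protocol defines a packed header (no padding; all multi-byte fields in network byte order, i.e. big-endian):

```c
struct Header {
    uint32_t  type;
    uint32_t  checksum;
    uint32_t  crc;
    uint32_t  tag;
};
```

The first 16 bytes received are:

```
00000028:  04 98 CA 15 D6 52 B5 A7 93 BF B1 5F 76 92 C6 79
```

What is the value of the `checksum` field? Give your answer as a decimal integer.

3595744679

`checksum` follows `type` (4 bytes), so it starts at byte offset 4 and occupies 4 bytes.
Bytes at offsets 4..7: D6 52 B5 A7.
In big-endian order the high byte comes first in memory.
The bytes are already most-significant first: 0xD652B5A7.
0xD652B5A7 = 3595744679.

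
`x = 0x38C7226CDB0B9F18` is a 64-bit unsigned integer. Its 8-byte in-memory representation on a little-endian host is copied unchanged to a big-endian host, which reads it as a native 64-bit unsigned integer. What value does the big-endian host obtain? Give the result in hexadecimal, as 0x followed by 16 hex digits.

Stored little-endian, the bytes at ascending addresses are 18 9F 0B DB 6C 22 C7 38.
Read back as big-endian, the last byte is least significant, giving 0x189F0BDB6C22C738.

0x189F0BDB6C22C738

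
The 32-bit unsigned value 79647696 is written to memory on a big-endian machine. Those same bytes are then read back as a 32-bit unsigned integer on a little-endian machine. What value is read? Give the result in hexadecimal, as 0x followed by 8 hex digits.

0xD053BF04

79647696 in 32-bit hexadecimal is 0x04BF53D0.
Stored big-endian, the bytes at ascending addresses are 04 BF 53 D0.
Read back as little-endian, the first byte is least significant, giving 0xD053BF04.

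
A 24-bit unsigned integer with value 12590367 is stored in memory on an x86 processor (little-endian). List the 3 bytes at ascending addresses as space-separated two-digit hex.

12590367 in hexadecimal, padded to 24 bits, is 0xC01D1F.
Split into bytes (most-significant first): C0 1D 1F.
Little-endian: lowest address holds the least-significant byte.
So at ascending addresses the bytes are 1F 1D C0.

1F 1D C0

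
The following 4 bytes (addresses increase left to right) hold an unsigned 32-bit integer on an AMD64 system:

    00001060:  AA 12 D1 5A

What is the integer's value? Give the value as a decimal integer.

1523651242

In little-endian order the low byte comes first in memory.
Reassemble most-significant byte first: 5A D1 12 AA → 0x5AD112AA.
0x5AD112AA = 1523651242.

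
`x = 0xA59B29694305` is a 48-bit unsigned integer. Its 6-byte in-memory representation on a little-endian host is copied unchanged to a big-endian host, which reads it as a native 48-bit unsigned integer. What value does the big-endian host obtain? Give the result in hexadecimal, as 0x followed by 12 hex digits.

0x054369299BA5

Stored little-endian, the bytes at ascending addresses are 05 43 69 29 9B A5.
Read back as big-endian, the last byte is least significant, giving 0x054369299BA5.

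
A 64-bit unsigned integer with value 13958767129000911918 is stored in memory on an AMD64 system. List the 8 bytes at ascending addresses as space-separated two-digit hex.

13958767129000911918 in hexadecimal, padded to 64 bits, is 0xC1B780BF427FA42E.
Split into bytes (most-significant first): C1 B7 80 BF 42 7F A4 2E.
Little-endian: lowest address holds the least-significant byte.
So at ascending addresses the bytes are 2E A4 7F 42 BF 80 B7 C1.

2E A4 7F 42 BF 80 B7 C1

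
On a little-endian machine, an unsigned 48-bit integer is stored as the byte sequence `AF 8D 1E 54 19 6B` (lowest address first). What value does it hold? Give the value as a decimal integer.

117756529642927

Little-endian stores the least-significant byte at the lowest address.
Reassemble most-significant byte first: 6B 19 54 1E 8D AF → 0x6B19541E8DAF.
0x6B19541E8DAF = 117756529642927.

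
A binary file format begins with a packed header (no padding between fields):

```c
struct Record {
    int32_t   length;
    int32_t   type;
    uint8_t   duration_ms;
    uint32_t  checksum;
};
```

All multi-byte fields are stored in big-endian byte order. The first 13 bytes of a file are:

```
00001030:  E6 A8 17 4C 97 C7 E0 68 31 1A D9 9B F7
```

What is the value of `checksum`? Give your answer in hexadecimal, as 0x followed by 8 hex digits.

`checksum` follows `length` (4 B), `type` (4 B), `duration_ms` (1 B), so it starts at offset 4 + 4 + 1 = 9 and occupies 4 bytes.
Bytes at offsets 9..12: 1A D9 9B F7.
Big-endian: lowest address holds the most-significant byte.
The bytes are already most-significant first: 0x1AD99BF7.

0x1AD99BF7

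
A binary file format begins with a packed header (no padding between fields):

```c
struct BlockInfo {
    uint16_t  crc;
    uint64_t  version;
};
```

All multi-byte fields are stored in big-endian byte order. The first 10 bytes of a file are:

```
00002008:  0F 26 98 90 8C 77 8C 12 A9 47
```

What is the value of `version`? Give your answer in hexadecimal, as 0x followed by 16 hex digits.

`version` follows `crc` (2 bytes), so it starts at byte offset 2 and occupies 8 bytes.
Bytes at offsets 2..9: 98 90 8C 77 8C 12 A9 47.
Big-endian stores the most-significant byte at the lowest address.
The bytes are already most-significant first: 0x98908C778C12A947.

0x98908C778C12A947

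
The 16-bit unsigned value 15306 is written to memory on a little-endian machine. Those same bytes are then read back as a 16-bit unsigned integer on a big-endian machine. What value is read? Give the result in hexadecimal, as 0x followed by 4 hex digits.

15306 in 16-bit hexadecimal is 0x3BCA.
Stored little-endian, the bytes at ascending addresses are CA 3B.
Read back as big-endian, the last byte is least significant, giving 0xCA3B.

0xCA3B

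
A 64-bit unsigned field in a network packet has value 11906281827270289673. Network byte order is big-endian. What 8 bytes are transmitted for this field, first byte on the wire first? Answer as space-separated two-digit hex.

A5 3B 9C 3D 5E 22 69 09

11906281827270289673 in hexadecimal, padded to 64 bits, is 0xA53B9C3D5E226909.
Split into bytes (most-significant first): A5 3B 9C 3D 5E 22 69 09.
Big-endian stores the most-significant byte at the lowest address.
So the memory order matches the most-significant-first order: A5 3B 9C 3D 5E 22 69 09.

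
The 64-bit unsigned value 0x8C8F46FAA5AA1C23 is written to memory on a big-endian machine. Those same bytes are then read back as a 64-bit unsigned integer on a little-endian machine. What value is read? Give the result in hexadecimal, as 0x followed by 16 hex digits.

Stored big-endian, the bytes at ascending addresses are 8C 8F 46 FA A5 AA 1C 23.
Read back as little-endian, the first byte is least significant, giving 0x231CAAA5FA468F8C.

0x231CAAA5FA468F8C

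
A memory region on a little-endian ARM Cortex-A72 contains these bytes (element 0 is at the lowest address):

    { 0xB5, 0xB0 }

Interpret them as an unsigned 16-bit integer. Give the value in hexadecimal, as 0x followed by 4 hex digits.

Little-endian: lowest address holds the least-significant byte.
Reassemble most-significant byte first: B0 B5 → 0xB0B5.

0xB0B5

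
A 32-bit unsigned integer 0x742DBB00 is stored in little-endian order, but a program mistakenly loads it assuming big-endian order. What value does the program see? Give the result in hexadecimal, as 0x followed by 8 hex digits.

Stored little-endian, the bytes at ascending addresses are 00 BB 2D 74.
Read back as big-endian, the last byte is least significant, giving 0x00BB2D74.

0x00BB2D74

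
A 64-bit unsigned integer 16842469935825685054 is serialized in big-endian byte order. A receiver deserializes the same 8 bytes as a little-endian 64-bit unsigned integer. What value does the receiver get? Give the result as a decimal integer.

16842469935825685054 in 64-bit hexadecimal is 0xE9BC792BE1160A3E.
Stored big-endian, the bytes at ascending addresses are E9 BC 79 2B E1 16 0A 3E.
Read back as little-endian, the first byte is least significant, giving 0x3E0A16E12B79BCE9.
0x3E0A16E12B79BCE9 = 4470410736471489769.

4470410736471489769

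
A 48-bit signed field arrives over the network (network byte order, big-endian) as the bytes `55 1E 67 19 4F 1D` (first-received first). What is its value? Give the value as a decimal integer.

In big-endian order the high byte comes first in memory.
The bytes are already most-significant first: 0x551E67194F1D.
0x551E67194F1D = 93589067091741.

93589067091741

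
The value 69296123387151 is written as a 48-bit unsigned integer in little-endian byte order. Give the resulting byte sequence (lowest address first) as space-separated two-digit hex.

69296123387151 in hexadecimal, padded to 48 bits, is 0x3F0642D19D0F.
Split into bytes (most-significant first): 3F 06 42 D1 9D 0F.
Little-endian stores the least-significant byte at the lowest address.
So at ascending addresses the bytes are 0F 9D D1 42 06 3F.

0F 9D D1 42 06 3F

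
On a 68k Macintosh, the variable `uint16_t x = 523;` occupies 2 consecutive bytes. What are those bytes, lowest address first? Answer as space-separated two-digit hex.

02 0B

523 in hexadecimal, padded to 16 bits, is 0x020B.
Split into bytes (most-significant first): 02 0B.
Big-endian: lowest address holds the most-significant byte.
So the memory order matches the most-significant-first order: 02 0B.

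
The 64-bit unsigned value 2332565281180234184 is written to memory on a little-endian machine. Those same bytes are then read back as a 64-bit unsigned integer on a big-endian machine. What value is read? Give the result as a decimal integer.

2332565281180234184 in 64-bit hexadecimal is 0x205EEFC3C82831C8.
Stored little-endian, the bytes at ascending addresses are C8 31 28 C8 C3 EF 5E 20.
Read back as big-endian, the last byte is least significant, giving 0xC83128C8C3EF5E20.
0xC83128C8C3EF5E20 = 14425355924190223904.

14425355924190223904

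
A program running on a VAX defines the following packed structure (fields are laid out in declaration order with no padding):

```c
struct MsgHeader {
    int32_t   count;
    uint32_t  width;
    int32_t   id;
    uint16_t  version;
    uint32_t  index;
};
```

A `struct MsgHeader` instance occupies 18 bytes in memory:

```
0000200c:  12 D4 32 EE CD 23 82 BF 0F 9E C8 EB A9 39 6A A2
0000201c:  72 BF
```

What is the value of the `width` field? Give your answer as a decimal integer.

`width` follows `count` (4 bytes), so it starts at byte offset 4 and occupies 4 bytes.
Bytes at offsets 4..7: CD 23 82 BF.
Little-endian: lowest address holds the least-significant byte.
Reassemble most-significant byte first: BF 82 23 CD → 0xBF8223CD.
0xBF8223CD = 3212977101.

3212977101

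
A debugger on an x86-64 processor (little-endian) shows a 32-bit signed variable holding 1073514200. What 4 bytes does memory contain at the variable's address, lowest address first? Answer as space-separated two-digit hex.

1073514200 in hexadecimal, padded to 32 bits, is 0x3FFC86D8.
Split into bytes (most-significant first): 3F FC 86 D8.
Little-endian: lowest address holds the least-significant byte.
So at ascending addresses the bytes are D8 86 FC 3F.

D8 86 FC 3F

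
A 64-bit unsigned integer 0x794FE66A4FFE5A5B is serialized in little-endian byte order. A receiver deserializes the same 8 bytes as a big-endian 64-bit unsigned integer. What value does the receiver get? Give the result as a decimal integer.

Stored little-endian, the bytes at ascending addresses are 5B 5A FE 4F 6A E6 4F 79.
Read back as big-endian, the last byte is least significant, giving 0x5B5AFE4F6AE64F79.
0x5B5AFE4F6AE64F79 = 6582853422404751225.

6582853422404751225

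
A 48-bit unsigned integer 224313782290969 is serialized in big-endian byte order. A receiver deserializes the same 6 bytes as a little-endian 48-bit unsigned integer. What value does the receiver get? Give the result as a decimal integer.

28356701520844

224313782290969 in 48-bit hexadecimal is 0xCC031F4FCA19.
Stored big-endian, the bytes at ascending addresses are CC 03 1F 4F CA 19.
Read back as little-endian, the first byte is least significant, giving 0x19CA4F1F03CC.
0x19CA4F1F03CC = 28356701520844.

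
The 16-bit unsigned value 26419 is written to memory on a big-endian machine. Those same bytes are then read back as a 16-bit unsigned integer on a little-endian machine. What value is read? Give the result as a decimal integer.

13159

26419 in 16-bit hexadecimal is 0x6733.
Stored big-endian, the bytes at ascending addresses are 67 33.
Read back as little-endian, the first byte is least significant, giving 0x3367.
0x3367 = 13159.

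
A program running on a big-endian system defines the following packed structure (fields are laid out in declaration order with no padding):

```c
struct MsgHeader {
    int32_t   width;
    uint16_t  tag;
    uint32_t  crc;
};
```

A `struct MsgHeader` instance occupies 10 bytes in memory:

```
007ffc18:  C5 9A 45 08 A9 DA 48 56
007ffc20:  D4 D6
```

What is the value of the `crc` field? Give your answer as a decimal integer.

`crc` follows `width` (4 B), `tag` (2 B), so it starts at offset 4 + 2 = 6 and occupies 4 bytes.
Bytes at offsets 6..9: 48 56 D4 D6.
In big-endian order the high byte comes first in memory.
The bytes are already most-significant first: 0x4856D4D6.
0x4856D4D6 = 1213650134.

1213650134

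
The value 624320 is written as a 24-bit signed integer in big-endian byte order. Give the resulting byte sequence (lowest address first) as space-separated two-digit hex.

624320 in hexadecimal, padded to 24 bits, is 0x0986C0.
Split into bytes (most-significant first): 09 86 C0.
Big-endian: lowest address holds the most-significant byte.
So the memory order matches the most-significant-first order: 09 86 C0.

09 86 C0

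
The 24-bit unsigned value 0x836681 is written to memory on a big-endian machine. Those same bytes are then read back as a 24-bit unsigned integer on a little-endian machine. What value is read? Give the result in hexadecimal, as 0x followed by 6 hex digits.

Stored big-endian, the bytes at ascending addresses are 83 66 81.
Read back as little-endian, the first byte is least significant, giving 0x816683.

0x816683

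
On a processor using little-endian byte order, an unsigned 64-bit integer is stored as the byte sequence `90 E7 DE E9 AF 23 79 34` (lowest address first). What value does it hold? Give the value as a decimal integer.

3781092600604190608

Little-endian: lowest address holds the least-significant byte.
Reassemble most-significant byte first: 34 79 23 AF E9 DE E7 90 → 0x347923AFE9DEE790.
0x347923AFE9DEE790 = 3781092600604190608.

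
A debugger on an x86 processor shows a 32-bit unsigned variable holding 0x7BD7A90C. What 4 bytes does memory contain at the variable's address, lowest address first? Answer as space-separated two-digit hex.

Split into bytes (most-significant first): 7B D7 A9 0C.
Little-endian: lowest address holds the least-significant byte.
So at ascending addresses the bytes are 0C A9 D7 7B.

0C A9 D7 7B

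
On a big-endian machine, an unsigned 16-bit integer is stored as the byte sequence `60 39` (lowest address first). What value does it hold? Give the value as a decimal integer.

24633

Big-endian stores the most-significant byte at the lowest address.
The bytes are already most-significant first: 0x6039.
0x6039 = 24633.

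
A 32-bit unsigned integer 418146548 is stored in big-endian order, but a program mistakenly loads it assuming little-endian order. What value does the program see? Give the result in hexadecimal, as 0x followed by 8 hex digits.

418146548 in 32-bit hexadecimal is 0x18EC68F4.
Stored big-endian, the bytes at ascending addresses are 18 EC 68 F4.
Read back as little-endian, the first byte is least significant, giving 0xF468EC18.

0xF468EC18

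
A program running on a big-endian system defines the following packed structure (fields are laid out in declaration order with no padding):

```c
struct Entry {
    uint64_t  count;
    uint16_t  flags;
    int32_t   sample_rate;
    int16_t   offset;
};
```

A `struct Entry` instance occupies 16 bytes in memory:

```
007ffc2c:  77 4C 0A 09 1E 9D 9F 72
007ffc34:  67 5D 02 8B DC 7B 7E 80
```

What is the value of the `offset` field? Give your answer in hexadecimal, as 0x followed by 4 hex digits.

`offset` follows `count` (8 B), `flags` (2 B), `sample_rate` (4 B), so it starts at offset 8 + 2 + 4 = 14 and occupies 2 bytes.
Bytes at offsets 14..15: 7E 80.
In big-endian order the high byte comes first in memory.
The bytes are already most-significant first: 0x7E80.

0x7E80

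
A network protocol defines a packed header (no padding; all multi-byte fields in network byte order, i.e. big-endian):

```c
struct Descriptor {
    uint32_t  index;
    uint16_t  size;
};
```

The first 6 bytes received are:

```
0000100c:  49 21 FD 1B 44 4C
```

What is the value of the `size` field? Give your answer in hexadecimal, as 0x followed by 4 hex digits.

`size` follows `index` (4 bytes), so it starts at byte offset 4 and occupies 2 bytes.
Bytes at offsets 4..5: 44 4C.
Big-endian stores the most-significant byte at the lowest address.
The bytes are already most-significant first: 0x444C.

0x444C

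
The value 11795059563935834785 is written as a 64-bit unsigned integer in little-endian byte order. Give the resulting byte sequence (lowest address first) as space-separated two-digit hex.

11795059563935834785 in hexadecimal, padded to 64 bits, is 0xA3B0782E34F822A1.
Split into bytes (most-significant first): A3 B0 78 2E 34 F8 22 A1.
In little-endian order the low byte comes first in memory.
So at ascending addresses the bytes are A1 22 F8 34 2E 78 B0 A3.

A1 22 F8 34 2E 78 B0 A3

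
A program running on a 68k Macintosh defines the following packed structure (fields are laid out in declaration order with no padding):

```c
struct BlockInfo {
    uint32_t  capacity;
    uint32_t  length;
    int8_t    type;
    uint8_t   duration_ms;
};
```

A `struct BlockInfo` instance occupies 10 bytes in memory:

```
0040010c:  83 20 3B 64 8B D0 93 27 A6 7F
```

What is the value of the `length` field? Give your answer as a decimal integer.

`length` follows `capacity` (4 bytes), so it starts at byte offset 4 and occupies 4 bytes.
Bytes at offsets 4..7: 8B D0 93 27.
Big-endian stores the most-significant byte at the lowest address.
The bytes are already most-significant first: 0x8BD09327.
0x8BD09327 = 2345702183.

2345702183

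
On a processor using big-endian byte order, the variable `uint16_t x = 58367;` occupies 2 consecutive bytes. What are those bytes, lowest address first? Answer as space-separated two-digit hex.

E3 FF

58367 in hexadecimal, padded to 16 bits, is 0xE3FF.
Split into bytes (most-significant first): E3 FF.
Big-endian: lowest address holds the most-significant byte.
So the memory order matches the most-significant-first order: E3 FF.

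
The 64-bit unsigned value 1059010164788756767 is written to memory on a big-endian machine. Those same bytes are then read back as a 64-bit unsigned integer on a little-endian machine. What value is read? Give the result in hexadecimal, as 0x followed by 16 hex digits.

0x1F01C34D225CB20E

1059010164788756767 in 64-bit hexadecimal is 0x0EB25C224DC3011F.
Stored big-endian, the bytes at ascending addresses are 0E B2 5C 22 4D C3 01 1F.
Read back as little-endian, the first byte is least significant, giving 0x1F01C34D225CB20E.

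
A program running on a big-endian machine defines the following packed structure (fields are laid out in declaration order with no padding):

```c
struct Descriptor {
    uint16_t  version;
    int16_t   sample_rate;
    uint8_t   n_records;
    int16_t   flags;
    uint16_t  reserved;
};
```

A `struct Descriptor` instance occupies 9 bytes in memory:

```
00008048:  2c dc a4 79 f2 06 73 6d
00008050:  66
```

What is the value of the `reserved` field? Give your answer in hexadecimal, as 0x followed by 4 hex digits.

`reserved` follows `version` (2 B), `sample_rate` (2 B), `n_records` (1 B), `flags` (2 B), so it starts at offset 2 + 2 + 1 + 2 = 7 and occupies 2 bytes.
Bytes at offsets 7..8: 6D 66.
Big-endian stores the most-significant byte at the lowest address.
The bytes are already most-significant first: 0x6D66.

0x6D66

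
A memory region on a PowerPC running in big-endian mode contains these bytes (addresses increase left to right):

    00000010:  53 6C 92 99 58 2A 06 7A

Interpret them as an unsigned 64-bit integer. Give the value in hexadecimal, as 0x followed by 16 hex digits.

0x536C9299582A067A

Big-endian: lowest address holds the most-significant byte.
The bytes are already most-significant first: 0x536C9299582A067A.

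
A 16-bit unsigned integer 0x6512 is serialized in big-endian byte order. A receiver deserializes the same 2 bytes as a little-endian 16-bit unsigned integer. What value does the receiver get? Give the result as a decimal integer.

4709

Stored big-endian, the bytes at ascending addresses are 65 12.
Read back as little-endian, the first byte is least significant, giving 0x1265.
0x1265 = 4709.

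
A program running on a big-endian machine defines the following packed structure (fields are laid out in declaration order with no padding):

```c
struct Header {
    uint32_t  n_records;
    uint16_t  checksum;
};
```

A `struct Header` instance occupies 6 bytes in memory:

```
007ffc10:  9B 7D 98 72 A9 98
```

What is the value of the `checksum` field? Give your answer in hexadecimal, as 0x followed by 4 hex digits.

0xA998

`checksum` follows `n_records` (4 bytes), so it starts at byte offset 4 and occupies 2 bytes.
Bytes at offsets 4..5: A9 98.
Big-endian stores the most-significant byte at the lowest address.
The bytes are already most-significant first: 0xA998.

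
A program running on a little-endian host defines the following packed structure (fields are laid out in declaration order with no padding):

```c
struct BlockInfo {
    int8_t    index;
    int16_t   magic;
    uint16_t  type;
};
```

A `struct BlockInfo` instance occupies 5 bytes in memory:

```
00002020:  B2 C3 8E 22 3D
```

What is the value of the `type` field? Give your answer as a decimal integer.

15650

`type` follows `index` (1 B), `magic` (2 B), so it starts at offset 1 + 2 = 3 and occupies 2 bytes.
Bytes at offsets 3..4: 22 3D.
In little-endian order the low byte comes first in memory.
Reassemble most-significant byte first: 3D 22 → 0x3D22.
0x3D22 = 15650.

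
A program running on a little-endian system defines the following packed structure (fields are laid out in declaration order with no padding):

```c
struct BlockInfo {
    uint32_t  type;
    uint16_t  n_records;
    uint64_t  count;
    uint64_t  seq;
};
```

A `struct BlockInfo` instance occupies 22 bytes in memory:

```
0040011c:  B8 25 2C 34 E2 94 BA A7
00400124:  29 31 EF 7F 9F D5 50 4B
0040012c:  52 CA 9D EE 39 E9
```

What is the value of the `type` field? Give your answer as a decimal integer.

`type` is the first field, at byte offset 0, occupying 4 bytes.
Bytes at offsets 0..3: B8 25 2C 34.
Little-endian stores the least-significant byte at the lowest address.
Reassemble most-significant byte first: 34 2C 25 B8 → 0x342C25B8.
0x342C25B8 = 875308472.

875308472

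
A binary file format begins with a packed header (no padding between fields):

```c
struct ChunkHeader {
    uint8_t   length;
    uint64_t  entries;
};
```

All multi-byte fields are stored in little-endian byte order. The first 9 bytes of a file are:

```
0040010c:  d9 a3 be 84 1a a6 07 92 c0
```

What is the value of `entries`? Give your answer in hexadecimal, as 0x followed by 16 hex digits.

0xC09207A61A84BEA3

`entries` follows `length` (1 byte), so it starts at byte offset 1 and occupies 8 bytes.
Bytes at offsets 1..8: A3 BE 84 1A A6 07 92 C0.
Little-endian: lowest address holds the least-significant byte.
Reassemble most-significant byte first: C0 92 07 A6 1A 84 BE A3 → 0xC09207A61A84BEA3.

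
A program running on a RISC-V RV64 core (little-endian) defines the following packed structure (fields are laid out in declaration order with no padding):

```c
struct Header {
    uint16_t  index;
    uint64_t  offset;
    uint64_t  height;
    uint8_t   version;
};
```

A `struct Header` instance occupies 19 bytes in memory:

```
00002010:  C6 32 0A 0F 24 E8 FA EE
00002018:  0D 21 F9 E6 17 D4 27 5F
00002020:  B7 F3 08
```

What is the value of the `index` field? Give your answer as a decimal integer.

`index` is the first field, at byte offset 0, occupying 2 bytes.
Bytes at offsets 0..1: C6 32.
Little-endian stores the least-significant byte at the lowest address.
Reassemble most-significant byte first: 32 C6 → 0x32C6.
0x32C6 = 12998.

12998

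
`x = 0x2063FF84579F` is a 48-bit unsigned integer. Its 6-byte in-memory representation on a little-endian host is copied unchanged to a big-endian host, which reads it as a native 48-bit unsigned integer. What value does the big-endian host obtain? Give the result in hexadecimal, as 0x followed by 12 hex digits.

Stored little-endian, the bytes at ascending addresses are 9F 57 84 FF 63 20.
Read back as big-endian, the last byte is least significant, giving 0x9F5784FF6320.

0x9F5784FF6320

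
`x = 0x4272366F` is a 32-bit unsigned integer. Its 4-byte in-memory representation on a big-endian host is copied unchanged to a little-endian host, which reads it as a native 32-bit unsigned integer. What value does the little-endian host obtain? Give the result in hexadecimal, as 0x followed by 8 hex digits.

Stored big-endian, the bytes at ascending addresses are 42 72 36 6F.
Read back as little-endian, the first byte is least significant, giving 0x6F367242.

0x6F367242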